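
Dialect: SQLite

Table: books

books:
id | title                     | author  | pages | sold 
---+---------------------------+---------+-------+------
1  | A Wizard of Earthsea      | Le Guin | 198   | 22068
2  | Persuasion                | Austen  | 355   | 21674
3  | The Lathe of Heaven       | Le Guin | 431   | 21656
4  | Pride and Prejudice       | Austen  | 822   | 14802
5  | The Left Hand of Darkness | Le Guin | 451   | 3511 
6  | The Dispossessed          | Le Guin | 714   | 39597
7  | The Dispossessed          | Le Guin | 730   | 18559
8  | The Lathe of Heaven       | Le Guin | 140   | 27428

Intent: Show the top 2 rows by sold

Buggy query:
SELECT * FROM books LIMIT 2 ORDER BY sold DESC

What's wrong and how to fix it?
Bug: ORDER BY cannot follow LIMIT; LIMIT is the final clause

Fix: Swap the clauses: ORDER BY first, then LIMIT

Corrected query:
SELECT * FROM books ORDER BY sold DESC LIMIT 2

Result:
id | title               | author  | pages | sold 
---+---------------------+---------+-------+------
6  | The Dispossessed    | Le Guin | 714   | 39597
8  | The Lathe of Heaven | Le Guin | 140   | 27428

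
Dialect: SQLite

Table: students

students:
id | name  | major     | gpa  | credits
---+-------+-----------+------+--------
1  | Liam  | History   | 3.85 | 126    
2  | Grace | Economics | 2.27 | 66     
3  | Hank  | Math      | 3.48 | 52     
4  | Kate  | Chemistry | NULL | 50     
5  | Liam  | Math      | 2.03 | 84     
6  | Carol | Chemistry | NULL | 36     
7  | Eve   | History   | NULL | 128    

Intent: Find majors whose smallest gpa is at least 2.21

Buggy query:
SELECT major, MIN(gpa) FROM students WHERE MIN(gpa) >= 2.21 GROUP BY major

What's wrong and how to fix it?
Bug: Aggregates like MIN are computed per group after WHERE runs

Fix: Use HAVING for the per-group MIN condition

Corrected query:
SELECT major, MIN(gpa) FROM students GROUP BY major HAVING MIN(gpa) >= 2.21

Result:
major     | MIN(gpa)
----------+---------
Economics | 2.27    
History   | 3.85    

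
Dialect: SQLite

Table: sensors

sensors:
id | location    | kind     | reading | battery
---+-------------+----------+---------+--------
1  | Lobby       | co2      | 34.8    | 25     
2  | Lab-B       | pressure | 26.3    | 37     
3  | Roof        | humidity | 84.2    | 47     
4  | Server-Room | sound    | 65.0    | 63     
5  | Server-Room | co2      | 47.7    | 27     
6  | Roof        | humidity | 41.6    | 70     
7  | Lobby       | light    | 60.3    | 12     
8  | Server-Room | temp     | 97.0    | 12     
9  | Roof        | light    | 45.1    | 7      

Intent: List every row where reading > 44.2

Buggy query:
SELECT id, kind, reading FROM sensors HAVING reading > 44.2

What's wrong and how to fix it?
Bug: HAVING filters the output of aggregation, but this query has no GROUP BY and no aggregate functions, so SQLite rejects it (HAVING clause on a non-aggregate query); the condition here is per row

Fix: Replace HAVING with WHERE since the condition applies to individual rows

Corrected query:
SELECT id, kind, reading FROM sensors WHERE reading > 44.2

Result:
id | kind     | reading
---+----------+--------
3  | humidity | 84.2   
4  | sound    | 65     
5  | co2      | 47.7   
7  | light    | 60.3   
8  | temp     | 97     
9  | light    | 45.1   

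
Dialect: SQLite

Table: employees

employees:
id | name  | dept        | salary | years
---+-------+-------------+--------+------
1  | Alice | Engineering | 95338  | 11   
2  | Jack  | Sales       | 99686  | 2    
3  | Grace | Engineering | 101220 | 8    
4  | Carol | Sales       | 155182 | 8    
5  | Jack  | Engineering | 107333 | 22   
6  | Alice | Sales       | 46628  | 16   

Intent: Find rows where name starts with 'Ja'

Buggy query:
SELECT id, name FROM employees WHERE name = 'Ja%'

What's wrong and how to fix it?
Bug: Wildcards only work with LIKE; '=' treats '%' as a literal character

Fix: Use LIKE for wildcard pattern matching

Corrected query:
SELECT id, name FROM employees WHERE name LIKE 'Ja%'

Result:
id | name
---+-----
2  | Jack
5  | Jack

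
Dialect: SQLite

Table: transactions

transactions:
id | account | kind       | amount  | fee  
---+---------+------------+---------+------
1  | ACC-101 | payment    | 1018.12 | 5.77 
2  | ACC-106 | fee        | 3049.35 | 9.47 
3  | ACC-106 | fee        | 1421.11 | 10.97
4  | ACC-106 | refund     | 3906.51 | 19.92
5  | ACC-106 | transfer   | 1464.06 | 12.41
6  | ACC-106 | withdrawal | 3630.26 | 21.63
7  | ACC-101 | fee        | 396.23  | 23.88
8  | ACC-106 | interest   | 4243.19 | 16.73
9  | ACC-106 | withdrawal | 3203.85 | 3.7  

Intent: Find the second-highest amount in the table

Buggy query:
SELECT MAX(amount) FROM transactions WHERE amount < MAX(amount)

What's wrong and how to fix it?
Bug: The inner MAX is an aggregate inside WHERE, which is not allowed

Fix: Put the inner MAX in a scalar subquery

Corrected query:
SELECT MAX(amount) FROM transactions WHERE amount < (SELECT MAX(amount) FROM transactions)

Result:
MAX(amount)
-----------
3906.51    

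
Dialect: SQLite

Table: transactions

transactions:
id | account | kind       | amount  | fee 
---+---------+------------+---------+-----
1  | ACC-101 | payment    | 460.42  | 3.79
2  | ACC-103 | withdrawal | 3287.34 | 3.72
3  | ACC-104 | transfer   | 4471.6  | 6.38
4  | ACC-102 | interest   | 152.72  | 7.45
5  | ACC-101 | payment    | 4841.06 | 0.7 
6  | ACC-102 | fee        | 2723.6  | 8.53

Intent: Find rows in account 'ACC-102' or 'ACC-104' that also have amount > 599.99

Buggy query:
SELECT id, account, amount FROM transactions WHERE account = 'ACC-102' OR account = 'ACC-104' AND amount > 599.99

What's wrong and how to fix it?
Bug: Without parentheses, AND is evaluated before OR, so the amount filter only applies to the 'ACC-104' branch

Fix: Add parentheses around the OR so the AND applies to both alternatives

Corrected query:
SELECT id, account, amount FROM transactions WHERE (account = 'ACC-102' OR account = 'ACC-104') AND amount > 599.99

Result:
id | account | amount
---+---------+-------
3  | ACC-104 | 4471.6
6  | ACC-102 | 2723.6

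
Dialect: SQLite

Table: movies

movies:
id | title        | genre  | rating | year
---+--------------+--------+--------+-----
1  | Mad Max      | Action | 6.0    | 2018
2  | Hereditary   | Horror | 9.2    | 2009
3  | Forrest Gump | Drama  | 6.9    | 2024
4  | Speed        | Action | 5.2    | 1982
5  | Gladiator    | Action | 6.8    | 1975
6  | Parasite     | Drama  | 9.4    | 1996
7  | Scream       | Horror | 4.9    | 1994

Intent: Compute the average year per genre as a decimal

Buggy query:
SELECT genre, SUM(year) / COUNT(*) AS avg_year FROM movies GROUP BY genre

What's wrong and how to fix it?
Bug: SUM(year) and COUNT(*) are both integers; the division truncates the fractional part

Fix: Multiply by 1.0 (or CAST to REAL) to force floating-point division

Corrected query:
SELECT genre, SUM(year) * 1.0 / COUNT(*) AS avg_year FROM movies GROUP BY genre

Result:
genre  | avg_year   
-------+------------
Action | 1991.666667
Drama  | 2010       
Horror | 2001.5     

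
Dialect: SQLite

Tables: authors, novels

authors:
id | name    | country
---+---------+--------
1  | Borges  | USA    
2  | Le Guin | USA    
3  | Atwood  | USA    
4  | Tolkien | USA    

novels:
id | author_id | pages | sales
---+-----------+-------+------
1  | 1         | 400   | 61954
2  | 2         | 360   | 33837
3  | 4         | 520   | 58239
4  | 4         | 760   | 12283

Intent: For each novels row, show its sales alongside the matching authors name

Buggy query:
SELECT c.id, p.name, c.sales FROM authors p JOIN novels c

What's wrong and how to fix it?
Bug: JOIN with no ON clause produces a cartesian product; every novels row pairs with every authors row

Fix: Add ON c.author_id = p.id to the JOIN

Corrected query:
SELECT c.id, p.name, c.sales FROM authors p JOIN novels c ON c.author_id = p.id

Result:
id | name    | sales
---+---------+------
1  | Borges  | 61954
2  | Le Guin | 33837
3  | Tolkien | 58239
4  | Tolkien | 12283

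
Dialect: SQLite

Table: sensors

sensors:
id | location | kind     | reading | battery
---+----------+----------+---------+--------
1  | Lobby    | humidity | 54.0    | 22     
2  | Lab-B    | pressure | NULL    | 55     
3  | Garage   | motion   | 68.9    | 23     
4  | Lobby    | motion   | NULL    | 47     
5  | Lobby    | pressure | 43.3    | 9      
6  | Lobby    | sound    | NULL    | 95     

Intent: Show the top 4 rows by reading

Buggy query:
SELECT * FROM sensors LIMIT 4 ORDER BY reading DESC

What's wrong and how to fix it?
Bug: LIMIT must come after ORDER BY

Fix: Sort with ORDER BY, then apply LIMIT

Corrected query:
SELECT * FROM sensors ORDER BY reading DESC LIMIT 4

Result:
id | location | kind     | reading | battery
---+----------+----------+---------+--------
3  | Garage   | motion   | 68.9    | 23     
1  | Lobby    | humidity | 54      | 22     
5  | Lobby    | pressure | 43.3    | 9      
2  | Lab-B    | pressure | NULL    | 55     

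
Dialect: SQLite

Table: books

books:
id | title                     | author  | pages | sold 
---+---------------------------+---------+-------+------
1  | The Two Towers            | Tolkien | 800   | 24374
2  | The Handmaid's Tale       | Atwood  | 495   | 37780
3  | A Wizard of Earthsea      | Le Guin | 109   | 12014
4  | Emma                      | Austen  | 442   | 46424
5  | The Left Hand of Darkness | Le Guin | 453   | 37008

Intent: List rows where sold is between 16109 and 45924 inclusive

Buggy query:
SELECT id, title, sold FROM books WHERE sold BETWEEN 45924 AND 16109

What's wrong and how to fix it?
Bug: BETWEEN expects the lower bound first; with 45924 AND 16109 the range is empty

Fix: Swap the bounds so the smaller value comes first

Corrected query:
SELECT id, title, sold FROM books WHERE sold BETWEEN 16109 AND 45924

Result:
id | title                     | sold 
---+---------------------------+------
1  | The Two Towers            | 24374
2  | The Handmaid's Tale       | 37780
5  | The Left Hand of Darkness | 37008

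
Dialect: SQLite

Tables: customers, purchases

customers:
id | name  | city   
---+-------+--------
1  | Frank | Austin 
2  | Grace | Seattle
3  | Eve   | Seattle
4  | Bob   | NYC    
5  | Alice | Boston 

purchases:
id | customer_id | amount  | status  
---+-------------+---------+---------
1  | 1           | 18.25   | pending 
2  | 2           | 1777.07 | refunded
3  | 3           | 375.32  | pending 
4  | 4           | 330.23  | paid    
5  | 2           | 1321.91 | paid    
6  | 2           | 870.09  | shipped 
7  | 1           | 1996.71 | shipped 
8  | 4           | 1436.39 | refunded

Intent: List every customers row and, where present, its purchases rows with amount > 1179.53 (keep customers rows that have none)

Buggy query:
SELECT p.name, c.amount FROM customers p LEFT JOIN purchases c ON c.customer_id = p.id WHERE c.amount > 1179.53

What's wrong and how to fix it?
Bug: A WHERE condition on the right-hand table after LEFT JOIN drops unmatched parents

Fix: Move the right-table condition into the ON clause so unmatched parents are kept

Corrected query:
SELECT p.name, c.amount FROM customers p LEFT JOIN purchases c ON c.customer_id = p.id AND c.amount > 1179.53

Result:
name  | amount 
------+--------
Frank | 1996.71
Grace | 1321.91
Grace | 1777.07
Eve   | NULL   
Bob   | 1436.39
Alice | NULL   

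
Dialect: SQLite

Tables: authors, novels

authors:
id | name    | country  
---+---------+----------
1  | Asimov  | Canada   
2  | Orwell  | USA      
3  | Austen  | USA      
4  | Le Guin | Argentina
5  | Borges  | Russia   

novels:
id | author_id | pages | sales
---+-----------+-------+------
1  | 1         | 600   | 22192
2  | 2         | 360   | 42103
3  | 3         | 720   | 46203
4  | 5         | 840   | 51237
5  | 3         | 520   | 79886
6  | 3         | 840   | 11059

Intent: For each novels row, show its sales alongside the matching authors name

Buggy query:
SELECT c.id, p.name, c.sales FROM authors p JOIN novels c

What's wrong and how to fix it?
Bug: Missing join condition: each novels row is matched to all authors rows instead of just its own

Fix: Specify the join condition linking the foreign key to the parent id

Corrected query:
SELECT c.id, p.name, c.sales FROM authors p JOIN novels c ON c.author_id = p.id

Result:
id | name   | sales
---+--------+------
1  | Asimov | 22192
2  | Orwell | 42103
3  | Austen | 46203
4  | Borges | 51237
5  | Austen | 79886
6  | Austen | 11059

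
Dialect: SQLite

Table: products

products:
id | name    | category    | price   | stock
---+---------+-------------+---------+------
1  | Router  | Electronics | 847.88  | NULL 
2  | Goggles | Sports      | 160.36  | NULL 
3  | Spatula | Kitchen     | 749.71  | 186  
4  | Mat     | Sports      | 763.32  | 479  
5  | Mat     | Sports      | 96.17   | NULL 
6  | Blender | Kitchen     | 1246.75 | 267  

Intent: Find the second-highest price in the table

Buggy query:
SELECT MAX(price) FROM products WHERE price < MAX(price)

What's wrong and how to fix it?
Bug: MAX(price) on the right of the comparison is an aggregate-in-WHERE error

Fix: Compute the overall MAX in a subquery, then take MAX of rows below it

Corrected query:
SELECT MAX(price) FROM products WHERE price < (SELECT MAX(price) FROM products)

Result:
MAX(price)
----------
847.88    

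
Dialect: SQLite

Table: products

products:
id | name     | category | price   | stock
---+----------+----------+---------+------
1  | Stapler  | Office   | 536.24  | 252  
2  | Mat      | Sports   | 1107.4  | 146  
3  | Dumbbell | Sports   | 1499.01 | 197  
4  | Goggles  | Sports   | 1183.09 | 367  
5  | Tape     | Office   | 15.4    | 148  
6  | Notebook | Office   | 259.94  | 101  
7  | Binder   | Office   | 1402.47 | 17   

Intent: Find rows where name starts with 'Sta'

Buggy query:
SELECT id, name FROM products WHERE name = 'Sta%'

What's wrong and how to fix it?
Bug: '=' compares the literal string including the % character; pattern matching needs LIKE

Fix: Use LIKE for wildcard pattern matching

Corrected query:
SELECT id, name FROM products WHERE name LIKE 'Sta%'

Result:
id | name   
---+--------
1  | Stapler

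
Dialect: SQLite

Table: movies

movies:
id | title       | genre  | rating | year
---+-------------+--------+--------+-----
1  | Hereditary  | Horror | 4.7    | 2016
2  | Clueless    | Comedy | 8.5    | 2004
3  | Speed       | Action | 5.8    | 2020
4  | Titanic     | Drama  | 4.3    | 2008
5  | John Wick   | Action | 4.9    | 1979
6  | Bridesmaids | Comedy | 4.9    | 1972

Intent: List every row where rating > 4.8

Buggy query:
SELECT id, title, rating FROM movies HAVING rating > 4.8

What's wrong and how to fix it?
Bug: This is a non-aggregate query (no GROUP BY, no aggregates), so in SQLite the HAVING clause is invalid here; a row-level condition belongs in WHERE

Fix: Replace HAVING with WHERE since the condition applies to individual rows

Corrected query:
SELECT id, title, rating FROM movies WHERE rating > 4.8

Result:
id | title       | rating
---+-------------+-------
2  | Clueless    | 8.5   
3  | Speed       | 5.8   
5  | John Wick   | 4.9   
6  | Bridesmaids | 4.9   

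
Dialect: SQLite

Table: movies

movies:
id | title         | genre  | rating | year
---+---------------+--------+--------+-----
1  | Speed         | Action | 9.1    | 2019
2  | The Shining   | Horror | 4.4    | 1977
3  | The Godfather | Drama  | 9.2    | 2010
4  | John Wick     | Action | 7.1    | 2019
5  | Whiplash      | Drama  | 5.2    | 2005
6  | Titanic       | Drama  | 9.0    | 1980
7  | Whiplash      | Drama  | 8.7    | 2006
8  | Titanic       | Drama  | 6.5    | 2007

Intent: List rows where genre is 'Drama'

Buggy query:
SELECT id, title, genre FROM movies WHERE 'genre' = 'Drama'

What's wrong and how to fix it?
Bug: 'genre' in single quotes is a string literal, not the column; the comparison is literal-vs-literal and never true

Fix: Reference the column as genre without single quotes

Corrected query:
SELECT id, title, genre FROM movies WHERE genre = 'Drama'

Result:
id | title         | genre
---+---------------+------
3  | The Godfather | Drama
5  | Whiplash      | Drama
6  | Titanic       | Drama
7  | Whiplash      | Drama
8  | Titanic       | Drama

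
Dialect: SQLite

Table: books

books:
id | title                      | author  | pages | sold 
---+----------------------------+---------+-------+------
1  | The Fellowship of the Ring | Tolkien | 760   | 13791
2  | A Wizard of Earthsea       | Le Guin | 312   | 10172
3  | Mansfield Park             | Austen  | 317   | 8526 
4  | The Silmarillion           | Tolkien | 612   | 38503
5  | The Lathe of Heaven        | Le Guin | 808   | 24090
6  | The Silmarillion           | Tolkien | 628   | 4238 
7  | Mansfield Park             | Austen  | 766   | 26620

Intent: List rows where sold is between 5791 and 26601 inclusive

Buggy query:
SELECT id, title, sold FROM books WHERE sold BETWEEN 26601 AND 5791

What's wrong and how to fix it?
Bug: The bounds are reversed; BETWEEN a AND b requires a <= b to match anything

Fix: Swap the bounds so the smaller value comes first

Corrected query:
SELECT id, title, sold FROM books WHERE sold BETWEEN 5791 AND 26601

Result:
id | title                      | sold 
---+----------------------------+------
1  | The Fellowship of the Ring | 13791
2  | A Wizard of Earthsea       | 10172
3  | Mansfield Park             | 8526 
5  | The Lathe of Heaven        | 24090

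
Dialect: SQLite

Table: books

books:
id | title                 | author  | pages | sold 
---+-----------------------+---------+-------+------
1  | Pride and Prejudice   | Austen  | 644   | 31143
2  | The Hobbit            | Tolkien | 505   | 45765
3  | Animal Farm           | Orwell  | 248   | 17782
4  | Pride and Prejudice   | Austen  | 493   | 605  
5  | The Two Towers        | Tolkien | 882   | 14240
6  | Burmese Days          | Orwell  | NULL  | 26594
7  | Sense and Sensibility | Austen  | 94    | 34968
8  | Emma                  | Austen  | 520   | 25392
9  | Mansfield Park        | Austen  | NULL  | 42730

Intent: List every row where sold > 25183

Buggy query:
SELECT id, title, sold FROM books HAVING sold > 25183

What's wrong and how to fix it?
Bug: This is a non-aggregate query (no GROUP BY, no aggregates), so in SQLite the HAVING clause is invalid here; a row-level condition belongs in WHERE

Fix: Replace HAVING with WHERE since the condition applies to individual rows

Corrected query:
SELECT id, title, sold FROM books WHERE sold > 25183

Result:
id | title                 | sold 
---+-----------------------+------
1  | Pride and Prejudice   | 31143
2  | The Hobbit            | 45765
6  | Burmese Days          | 26594
7  | Sense and Sensibility | 34968
8  | Emma                  | 25392
9  | Mansfield Park        | 42730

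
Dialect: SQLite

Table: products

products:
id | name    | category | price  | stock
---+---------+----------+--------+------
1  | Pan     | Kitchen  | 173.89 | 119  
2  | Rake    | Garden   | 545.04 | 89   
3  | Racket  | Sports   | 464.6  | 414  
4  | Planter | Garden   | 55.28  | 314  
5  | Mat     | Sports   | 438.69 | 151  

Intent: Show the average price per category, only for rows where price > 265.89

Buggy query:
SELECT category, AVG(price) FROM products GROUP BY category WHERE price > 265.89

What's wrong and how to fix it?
Bug: WHERE cannot follow GROUP BY

Fix: Move the WHERE clause before GROUP BY

Corrected query:
SELECT category, AVG(price) FROM products WHERE price > 265.89 GROUP BY category

Result:
category | AVG(price)
---------+-----------
Garden   | 545.04    
Sports   | 451.645   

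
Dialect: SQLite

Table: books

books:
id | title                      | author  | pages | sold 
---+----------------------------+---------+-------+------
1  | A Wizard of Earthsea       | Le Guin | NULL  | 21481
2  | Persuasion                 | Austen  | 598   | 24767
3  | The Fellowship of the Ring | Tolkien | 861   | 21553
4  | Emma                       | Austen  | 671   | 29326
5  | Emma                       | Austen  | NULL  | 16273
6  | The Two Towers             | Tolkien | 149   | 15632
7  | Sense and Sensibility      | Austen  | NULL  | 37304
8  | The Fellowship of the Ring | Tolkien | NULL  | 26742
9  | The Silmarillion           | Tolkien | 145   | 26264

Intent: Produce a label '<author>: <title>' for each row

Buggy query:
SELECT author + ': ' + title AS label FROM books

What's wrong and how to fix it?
Bug: '+' is numeric addition; on text columns SQLite converts them to 0 instead of concatenating

Fix: Replace + with || to concatenate text

Corrected query:
SELECT author || ': ' || title AS label FROM books

Result:
label                              
-----------------------------------
Le Guin: A Wizard of Earthsea      
Austen: Persuasion                 
Tolkien: The Fellowship of the Ring
Austen: Emma                       
Austen: Emma                       
Tolkien: The Two Towers            
Austen: Sense and Sensibility      
Tolkien: The Fellowship of the Ring
Tolkien: The Silmarillion          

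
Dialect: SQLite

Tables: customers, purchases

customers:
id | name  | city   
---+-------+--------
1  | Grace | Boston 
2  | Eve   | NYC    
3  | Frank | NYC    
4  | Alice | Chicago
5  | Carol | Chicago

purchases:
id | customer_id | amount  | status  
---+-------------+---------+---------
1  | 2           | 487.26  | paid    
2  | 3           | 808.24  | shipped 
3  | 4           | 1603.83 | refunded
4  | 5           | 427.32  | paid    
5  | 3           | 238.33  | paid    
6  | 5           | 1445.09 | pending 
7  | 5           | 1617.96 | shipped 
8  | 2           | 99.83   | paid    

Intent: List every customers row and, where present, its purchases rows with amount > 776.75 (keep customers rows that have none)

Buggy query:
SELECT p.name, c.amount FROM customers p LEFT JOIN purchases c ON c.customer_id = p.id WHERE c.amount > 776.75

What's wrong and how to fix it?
Bug: Filtering c.amount in WHERE discards the NULL rows produced by LEFT JOIN, turning it into an inner join

Fix: Put 'c.amount > 776.75' in the JOIN's ON clause instead of WHERE

Corrected query:
SELECT p.name, c.amount FROM customers p LEFT JOIN purchases c ON c.customer_id = p.id AND c.amount > 776.75

Result:
name  | amount 
------+--------
Grace | NULL   
Eve   | NULL   
Frank | 808.24 
Alice | 1603.83
Carol | 1445.09
Carol | 1617.96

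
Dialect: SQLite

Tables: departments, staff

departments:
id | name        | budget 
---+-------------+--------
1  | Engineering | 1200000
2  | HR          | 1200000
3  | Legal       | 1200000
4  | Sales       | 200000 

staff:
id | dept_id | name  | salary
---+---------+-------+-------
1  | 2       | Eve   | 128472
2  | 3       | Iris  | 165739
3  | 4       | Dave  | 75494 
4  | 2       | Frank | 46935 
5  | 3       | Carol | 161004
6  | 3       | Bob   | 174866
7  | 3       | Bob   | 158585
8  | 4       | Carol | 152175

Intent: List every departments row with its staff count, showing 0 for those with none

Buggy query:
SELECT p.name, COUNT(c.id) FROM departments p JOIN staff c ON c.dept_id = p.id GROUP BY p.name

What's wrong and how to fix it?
Bug: An inner join excludes parents with zero children

Fix: Use LEFT JOIN so parents without children still appear (COUNT(c.id) gives 0)

Corrected query:
SELECT p.name, COUNT(c.id) FROM departments p LEFT JOIN staff c ON c.dept_id = p.id GROUP BY p.name

Result:
name        | COUNT(c.id)
------------+------------
Engineering | 0          
HR          | 2          
Legal       | 4          
Sales       | 2          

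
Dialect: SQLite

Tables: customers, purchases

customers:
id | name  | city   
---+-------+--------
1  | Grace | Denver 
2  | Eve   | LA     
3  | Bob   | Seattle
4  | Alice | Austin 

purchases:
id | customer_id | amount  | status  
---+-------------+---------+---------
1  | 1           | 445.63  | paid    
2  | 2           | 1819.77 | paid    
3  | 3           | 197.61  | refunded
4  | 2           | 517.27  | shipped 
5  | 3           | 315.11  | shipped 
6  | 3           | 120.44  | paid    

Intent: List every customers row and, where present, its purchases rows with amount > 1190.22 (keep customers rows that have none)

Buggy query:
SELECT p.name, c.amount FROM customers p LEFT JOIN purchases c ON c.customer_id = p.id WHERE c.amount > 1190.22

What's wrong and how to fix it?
Bug: Filtering c.amount in WHERE discards the NULL rows produced by LEFT JOIN, turning it into an inner join

Fix: Move the right-table condition into the ON clause so unmatched parents are kept

Corrected query:
SELECT p.name, c.amount FROM customers p LEFT JOIN purchases c ON c.customer_id = p.id AND c.amount > 1190.22

Result:
name  | amount 
------+--------
Grace | NULL   
Eve   | 1819.77
Bob   | NULL   
Alice | NULL   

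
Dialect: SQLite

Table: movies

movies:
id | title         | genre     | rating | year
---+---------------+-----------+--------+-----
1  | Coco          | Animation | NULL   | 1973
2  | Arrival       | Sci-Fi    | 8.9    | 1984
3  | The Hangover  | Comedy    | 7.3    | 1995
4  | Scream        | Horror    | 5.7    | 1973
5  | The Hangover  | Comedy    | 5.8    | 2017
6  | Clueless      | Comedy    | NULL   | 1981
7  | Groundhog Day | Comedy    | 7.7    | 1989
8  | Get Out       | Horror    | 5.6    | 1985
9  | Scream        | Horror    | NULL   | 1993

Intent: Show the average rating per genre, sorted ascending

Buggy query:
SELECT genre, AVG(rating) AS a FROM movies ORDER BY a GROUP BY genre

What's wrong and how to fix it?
Bug: GROUP BY must precede ORDER BY

Fix: Reorder: SELECT … FROM … GROUP BY … ORDER BY …

Corrected query:
SELECT genre, AVG(rating) AS a FROM movies GROUP BY genre ORDER BY a

Result:
genre     | a       
----------+---------
Animation | NULL    
Horror    | 5.65    
Comedy    | 6.933333
Sci-Fi    | 8.9     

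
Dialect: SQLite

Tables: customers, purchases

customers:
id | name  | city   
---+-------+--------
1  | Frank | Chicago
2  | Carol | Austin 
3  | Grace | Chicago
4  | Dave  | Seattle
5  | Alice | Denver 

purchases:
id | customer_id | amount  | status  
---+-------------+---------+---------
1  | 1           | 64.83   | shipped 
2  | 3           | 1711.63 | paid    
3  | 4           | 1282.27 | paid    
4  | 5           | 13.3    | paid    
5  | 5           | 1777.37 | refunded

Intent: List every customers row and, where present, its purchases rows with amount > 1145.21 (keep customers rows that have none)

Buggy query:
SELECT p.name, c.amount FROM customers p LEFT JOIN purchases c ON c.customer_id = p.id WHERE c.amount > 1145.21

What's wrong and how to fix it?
Bug: Filtering c.amount in WHERE discards the NULL rows produced by LEFT JOIN, turning it into an inner join

Fix: Put 'c.amount > 1145.21' in the JOIN's ON clause instead of WHERE

Corrected query:
SELECT p.name, c.amount FROM customers p LEFT JOIN purchases c ON c.customer_id = p.id AND c.amount > 1145.21

Result:
name  | amount 
------+--------
Frank | NULL   
Carol | NULL   
Grace | 1711.63
Dave  | 1282.27
Alice | 1777.37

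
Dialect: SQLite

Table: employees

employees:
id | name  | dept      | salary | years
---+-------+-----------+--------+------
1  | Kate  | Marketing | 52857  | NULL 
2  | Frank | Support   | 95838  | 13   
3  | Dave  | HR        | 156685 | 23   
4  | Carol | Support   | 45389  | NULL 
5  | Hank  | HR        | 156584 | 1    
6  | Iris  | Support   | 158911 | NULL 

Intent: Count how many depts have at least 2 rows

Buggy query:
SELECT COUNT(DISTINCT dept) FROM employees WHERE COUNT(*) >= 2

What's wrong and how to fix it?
Bug: COUNT(*) cannot appear in WHERE; the per-group count doesn't exist yet

Fix: Group first with HAVING COUNT(*) >= 2, then COUNT the resulting groups

Corrected query:
SELECT COUNT(*) FROM (SELECT dept FROM employees GROUP BY dept HAVING COUNT(*) >= 2)

Result:
COUNT(*)
--------
2       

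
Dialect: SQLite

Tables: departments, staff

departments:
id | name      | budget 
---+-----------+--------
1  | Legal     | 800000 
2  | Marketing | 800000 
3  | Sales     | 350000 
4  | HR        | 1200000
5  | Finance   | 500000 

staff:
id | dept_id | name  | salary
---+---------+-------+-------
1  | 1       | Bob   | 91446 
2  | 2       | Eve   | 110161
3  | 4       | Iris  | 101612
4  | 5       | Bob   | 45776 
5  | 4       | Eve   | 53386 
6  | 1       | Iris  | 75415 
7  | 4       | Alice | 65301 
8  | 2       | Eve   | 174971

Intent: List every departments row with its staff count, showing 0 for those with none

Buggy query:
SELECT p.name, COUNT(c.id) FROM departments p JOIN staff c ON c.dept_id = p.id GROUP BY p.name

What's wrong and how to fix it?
Bug: An inner join excludes parents with zero children

Fix: Use LEFT JOIN so parents without children still appear (COUNT(c.id) gives 0)

Corrected query:
SELECT p.name, COUNT(c.id) FROM departments p LEFT JOIN staff c ON c.dept_id = p.id GROUP BY p.name

Result:
name      | COUNT(c.id)
----------+------------
Finance   | 1          
HR        | 3          
Legal     | 2          
Marketing | 2          
Sales     | 0          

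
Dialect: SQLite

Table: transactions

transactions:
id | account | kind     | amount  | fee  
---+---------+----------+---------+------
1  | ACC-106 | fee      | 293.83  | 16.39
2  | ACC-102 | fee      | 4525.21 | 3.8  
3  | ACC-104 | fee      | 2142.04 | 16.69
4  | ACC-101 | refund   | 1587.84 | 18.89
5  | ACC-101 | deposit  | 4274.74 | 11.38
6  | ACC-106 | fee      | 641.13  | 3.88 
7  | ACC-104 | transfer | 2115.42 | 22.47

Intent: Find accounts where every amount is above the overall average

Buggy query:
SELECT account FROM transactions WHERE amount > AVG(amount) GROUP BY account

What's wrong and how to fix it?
Bug: WHERE evaluates per row before aggregation, so AVG() is unavailable

Fix: Use a subquery for AVG and a HAVING MIN(...) filter so the condition holds for every row in the group

Corrected query:
SELECT account FROM transactions GROUP BY account HAVING MIN(amount) > (SELECT AVG(amount) FROM transactions)

Result:
account
-------
ACC-102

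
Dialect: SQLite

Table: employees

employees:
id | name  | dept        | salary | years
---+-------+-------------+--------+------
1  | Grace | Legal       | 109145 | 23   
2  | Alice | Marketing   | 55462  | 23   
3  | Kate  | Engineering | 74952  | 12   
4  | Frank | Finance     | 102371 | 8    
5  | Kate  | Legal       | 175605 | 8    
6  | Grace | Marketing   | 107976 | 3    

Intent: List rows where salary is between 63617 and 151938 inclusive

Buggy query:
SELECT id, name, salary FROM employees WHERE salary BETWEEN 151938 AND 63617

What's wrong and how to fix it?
Bug: The bounds are reversed; BETWEEN a AND b requires a <= b to match anything

Fix: Write BETWEEN 63617 AND 151938

Corrected query:
SELECT id, name, salary FROM employees WHERE salary BETWEEN 63617 AND 151938

Result:
id | name  | salary
---+-------+-------
1  | Grace | 109145
3  | Kate  | 74952 
4  | Frank | 102371
6  | Grace | 107976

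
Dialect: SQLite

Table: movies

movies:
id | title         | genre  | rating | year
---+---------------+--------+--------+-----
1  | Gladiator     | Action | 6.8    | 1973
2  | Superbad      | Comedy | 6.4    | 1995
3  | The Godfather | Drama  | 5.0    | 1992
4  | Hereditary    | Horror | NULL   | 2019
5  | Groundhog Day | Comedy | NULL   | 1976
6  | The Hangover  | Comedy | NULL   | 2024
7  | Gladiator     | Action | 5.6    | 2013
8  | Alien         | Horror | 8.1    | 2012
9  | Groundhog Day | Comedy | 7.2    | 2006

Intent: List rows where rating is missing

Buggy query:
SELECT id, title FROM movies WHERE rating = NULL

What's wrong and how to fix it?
Bug: '= NULL' is always unknown in SQL three-valued logic, so no rows match

Fix: Use IS NULL to test for NULL

Corrected query:
SELECT id, title FROM movies WHERE rating IS NULL

Result:
id | title        
---+--------------
4  | Hereditary   
5  | Groundhog Day
6  | The Hangover 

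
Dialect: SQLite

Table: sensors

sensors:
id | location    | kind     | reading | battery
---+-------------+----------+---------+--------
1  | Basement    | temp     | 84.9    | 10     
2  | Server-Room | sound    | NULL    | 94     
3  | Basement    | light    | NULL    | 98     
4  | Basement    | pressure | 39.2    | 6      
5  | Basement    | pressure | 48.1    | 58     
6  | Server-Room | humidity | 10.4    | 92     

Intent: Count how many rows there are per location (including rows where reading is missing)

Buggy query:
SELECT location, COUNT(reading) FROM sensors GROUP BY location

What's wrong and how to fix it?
Bug: COUNT(reading) skips NULLs, so groups with missing reading are undercounted

Fix: Replace COUNT(reading) with COUNT(*)

Corrected query:
SELECT location, COUNT(*) FROM sensors GROUP BY location

Result:
location    | COUNT(*)
------------+---------
Basement    | 4       
Server-Room | 2       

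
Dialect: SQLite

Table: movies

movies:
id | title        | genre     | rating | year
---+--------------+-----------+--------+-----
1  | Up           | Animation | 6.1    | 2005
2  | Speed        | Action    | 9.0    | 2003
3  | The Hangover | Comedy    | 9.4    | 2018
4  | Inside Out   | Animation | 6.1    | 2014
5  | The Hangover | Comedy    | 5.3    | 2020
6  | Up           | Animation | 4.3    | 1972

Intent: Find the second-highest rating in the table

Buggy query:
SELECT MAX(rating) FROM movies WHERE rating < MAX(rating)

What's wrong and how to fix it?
Bug: MAX(rating) on the right of the comparison is an aggregate-in-WHERE error

Fix: Put the inner MAX in a scalar subquery

Corrected query:
SELECT MAX(rating) FROM movies WHERE rating < (SELECT MAX(rating) FROM movies)

Result:
MAX(rating)
-----------
9          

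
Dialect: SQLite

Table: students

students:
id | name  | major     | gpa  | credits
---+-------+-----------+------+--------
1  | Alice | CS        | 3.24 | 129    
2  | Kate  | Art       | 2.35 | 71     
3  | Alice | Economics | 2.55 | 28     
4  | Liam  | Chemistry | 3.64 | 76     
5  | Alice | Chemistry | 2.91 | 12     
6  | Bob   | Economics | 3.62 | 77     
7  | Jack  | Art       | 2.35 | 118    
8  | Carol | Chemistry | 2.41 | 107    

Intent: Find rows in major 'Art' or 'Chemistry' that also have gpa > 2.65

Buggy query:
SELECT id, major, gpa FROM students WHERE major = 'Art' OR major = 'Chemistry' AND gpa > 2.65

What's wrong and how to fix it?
Bug: Without parentheses, AND is evaluated before OR, so the gpa filter only applies to the 'Chemistry' branch

Fix: Add parentheses around the OR so the AND applies to both alternatives

Corrected query:
SELECT id, major, gpa FROM students WHERE (major = 'Art' OR major = 'Chemistry') AND gpa > 2.65

Result:
id | major     | gpa 
---+-----------+-----
4  | Chemistry | 3.64
5  | Chemistry | 2.91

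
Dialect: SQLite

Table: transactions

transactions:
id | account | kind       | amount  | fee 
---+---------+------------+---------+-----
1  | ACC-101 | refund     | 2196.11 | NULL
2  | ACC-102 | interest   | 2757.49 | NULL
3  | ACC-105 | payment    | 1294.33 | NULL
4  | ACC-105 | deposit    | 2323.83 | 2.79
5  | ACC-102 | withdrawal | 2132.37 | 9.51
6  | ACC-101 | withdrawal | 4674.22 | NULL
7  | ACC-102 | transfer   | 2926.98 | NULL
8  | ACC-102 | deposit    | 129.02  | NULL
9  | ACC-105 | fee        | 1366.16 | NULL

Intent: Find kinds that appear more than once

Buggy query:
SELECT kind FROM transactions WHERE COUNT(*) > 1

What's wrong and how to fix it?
Bug: COUNT(*) is an aggregate and cannot be used in WHERE

Fix: GROUP BY kind, then filter groups with HAVING COUNT(*) > 1

Corrected query:
SELECT kind FROM transactions GROUP BY kind HAVING COUNT(*) > 1

Result:
kind      
----------
deposit   
withdrawal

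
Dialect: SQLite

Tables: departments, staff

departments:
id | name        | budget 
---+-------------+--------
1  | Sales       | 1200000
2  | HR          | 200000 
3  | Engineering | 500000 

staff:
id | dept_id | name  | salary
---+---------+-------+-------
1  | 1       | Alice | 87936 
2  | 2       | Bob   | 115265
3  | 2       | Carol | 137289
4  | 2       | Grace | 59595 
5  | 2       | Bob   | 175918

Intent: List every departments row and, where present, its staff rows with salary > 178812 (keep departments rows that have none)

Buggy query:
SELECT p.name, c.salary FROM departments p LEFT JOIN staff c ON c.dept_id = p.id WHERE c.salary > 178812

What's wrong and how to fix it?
Bug: Filtering c.salary in WHERE discards the NULL rows produced by LEFT JOIN, turning it into an inner join

Fix: Move the right-table condition into the ON clause so unmatched parents are kept

Corrected query:
SELECT p.name, c.salary FROM departments p LEFT JOIN staff c ON c.dept_id = p.id AND c.salary > 178812

Result:
name        | salary
------------+-------
Sales       | NULL  
HR          | NULL  
Engineering | NULL  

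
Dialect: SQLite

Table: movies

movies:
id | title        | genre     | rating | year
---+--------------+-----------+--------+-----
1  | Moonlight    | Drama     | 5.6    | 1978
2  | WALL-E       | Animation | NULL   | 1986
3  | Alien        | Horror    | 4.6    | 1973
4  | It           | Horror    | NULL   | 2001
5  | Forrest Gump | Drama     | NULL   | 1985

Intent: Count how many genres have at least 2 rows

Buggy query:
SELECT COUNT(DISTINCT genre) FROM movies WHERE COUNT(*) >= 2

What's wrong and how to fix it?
Bug: WHERE filters individual rows, not groups, so a group-level COUNT is invalid there

Fix: Use a subquery that GROUPs and filters with HAVING, then count its rows

Corrected query:
SELECT COUNT(*) FROM (SELECT genre FROM movies GROUP BY genre HAVING COUNT(*) >= 2)

Result:
COUNT(*)
--------
2       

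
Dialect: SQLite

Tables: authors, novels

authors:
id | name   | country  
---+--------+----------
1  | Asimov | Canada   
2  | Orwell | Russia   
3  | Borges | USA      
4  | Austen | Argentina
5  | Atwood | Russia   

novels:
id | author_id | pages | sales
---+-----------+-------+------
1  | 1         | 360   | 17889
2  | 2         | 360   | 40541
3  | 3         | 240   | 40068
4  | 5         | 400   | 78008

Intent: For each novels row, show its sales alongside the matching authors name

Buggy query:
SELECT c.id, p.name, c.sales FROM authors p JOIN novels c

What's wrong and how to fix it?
Bug: Missing join condition: each novels row is matched to all authors rows instead of just its own

Fix: Add ON c.author_id = p.id to the JOIN

Corrected query:
SELECT c.id, p.name, c.sales FROM authors p JOIN novels c ON c.author_id = p.id

Result:
id | name   | sales
---+--------+------
1  | Asimov | 17889
2  | Orwell | 40541
3  | Borges | 40068
4  | Atwood | 78008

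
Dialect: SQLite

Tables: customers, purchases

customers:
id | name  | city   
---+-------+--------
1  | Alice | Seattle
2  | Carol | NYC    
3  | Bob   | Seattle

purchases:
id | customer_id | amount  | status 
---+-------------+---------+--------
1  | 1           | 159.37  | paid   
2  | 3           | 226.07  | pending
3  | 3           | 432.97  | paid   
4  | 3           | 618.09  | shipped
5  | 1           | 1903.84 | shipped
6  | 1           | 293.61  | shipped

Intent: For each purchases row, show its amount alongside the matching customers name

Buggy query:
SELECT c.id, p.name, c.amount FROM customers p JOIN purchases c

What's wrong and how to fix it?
Bug: Missing join condition: each purchases row is matched to all customers rows instead of just its own

Fix: Add ON c.customer_id = p.id to the JOIN

Corrected query:
SELECT c.id, p.name, c.amount FROM customers p JOIN purchases c ON c.customer_id = p.id

Result:
id | name  | amount 
---+-------+--------
1  | Alice | 159.37 
2  | Bob   | 226.07 
3  | Bob   | 432.97 
4  | Bob   | 618.09 
5  | Alice | 1903.84
6  | Alice | 293.61 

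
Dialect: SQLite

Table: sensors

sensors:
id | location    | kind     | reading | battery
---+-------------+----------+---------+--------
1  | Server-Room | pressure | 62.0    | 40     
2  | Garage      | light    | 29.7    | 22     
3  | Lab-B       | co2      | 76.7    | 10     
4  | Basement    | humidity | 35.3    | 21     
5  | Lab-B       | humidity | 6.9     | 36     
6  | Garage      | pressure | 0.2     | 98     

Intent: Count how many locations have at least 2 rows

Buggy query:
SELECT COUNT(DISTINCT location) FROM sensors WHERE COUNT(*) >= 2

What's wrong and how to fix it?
Bug: COUNT(*) cannot appear in WHERE; the per-group count doesn't exist yet

Fix: Use a subquery that GROUPs and filters with HAVING, then count its rows

Corrected query:
SELECT COUNT(*) FROM (SELECT location FROM sensors GROUP BY location HAVING COUNT(*) >= 2)

Result:
COUNT(*)
--------
2       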